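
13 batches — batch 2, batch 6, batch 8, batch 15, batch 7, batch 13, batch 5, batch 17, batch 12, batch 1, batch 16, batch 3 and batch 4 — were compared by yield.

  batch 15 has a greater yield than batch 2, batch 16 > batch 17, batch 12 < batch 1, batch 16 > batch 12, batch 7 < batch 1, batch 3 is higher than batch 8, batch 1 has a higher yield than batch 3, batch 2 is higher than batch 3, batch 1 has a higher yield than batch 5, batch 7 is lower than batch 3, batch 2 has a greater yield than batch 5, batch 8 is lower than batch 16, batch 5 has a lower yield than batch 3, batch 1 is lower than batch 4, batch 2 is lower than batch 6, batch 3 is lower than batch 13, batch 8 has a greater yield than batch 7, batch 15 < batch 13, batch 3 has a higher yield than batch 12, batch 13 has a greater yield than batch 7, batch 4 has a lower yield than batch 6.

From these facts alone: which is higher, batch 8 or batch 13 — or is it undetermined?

batch 13

batch 8 < batch 3 and batch 3 < batch 2 give batch 8 < batch 2.
Then batch 2 < batch 15 extends the chain to batch 15.
With batch 15 < batch 13: batch 8 < batch 3 < batch 2 < batch 15 < batch 13.
So batch 13 is higher.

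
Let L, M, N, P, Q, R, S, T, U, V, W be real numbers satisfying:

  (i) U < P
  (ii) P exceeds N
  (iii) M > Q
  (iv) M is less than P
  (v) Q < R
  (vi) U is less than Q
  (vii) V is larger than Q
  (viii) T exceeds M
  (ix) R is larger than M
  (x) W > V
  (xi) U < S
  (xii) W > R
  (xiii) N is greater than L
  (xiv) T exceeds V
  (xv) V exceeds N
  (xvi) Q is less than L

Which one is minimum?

U

Chaining upward from U: directly above it, Q, S, P; then M, L, V, R; then N, T, W.
That covers every other element, and nothing is given below U, so U is the minimum.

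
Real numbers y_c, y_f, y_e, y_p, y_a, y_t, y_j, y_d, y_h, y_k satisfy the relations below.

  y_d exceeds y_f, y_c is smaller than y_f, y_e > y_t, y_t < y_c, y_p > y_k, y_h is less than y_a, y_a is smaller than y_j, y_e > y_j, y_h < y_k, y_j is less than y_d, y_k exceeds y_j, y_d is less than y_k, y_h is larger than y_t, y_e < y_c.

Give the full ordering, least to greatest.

Nothing is placed below y_t, so it is least; from there y_t < y_h; y_h < y_a; y_a < y_j; y_j < y_e; y_e < y_c; y_c < y_f; y_f < y_d; y_d < y_k; y_k < y_p, each given directly.

y_t < y_h < y_a < y_j < y_e < y_c < y_f < y_d < y_k < y_p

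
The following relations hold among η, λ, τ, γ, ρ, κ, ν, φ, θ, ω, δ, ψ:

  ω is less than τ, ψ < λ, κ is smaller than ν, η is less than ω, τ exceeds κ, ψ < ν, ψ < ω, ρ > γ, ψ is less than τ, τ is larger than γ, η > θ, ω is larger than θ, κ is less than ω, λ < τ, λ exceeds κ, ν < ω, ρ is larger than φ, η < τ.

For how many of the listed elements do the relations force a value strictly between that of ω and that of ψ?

Chaining upward from ψ reaches: ν, λ, τ.
Chaining downward from ω reaches: κ, θ, η, ν.
Strictly between ψ and ω are those in both lists: ν — 1 element.

1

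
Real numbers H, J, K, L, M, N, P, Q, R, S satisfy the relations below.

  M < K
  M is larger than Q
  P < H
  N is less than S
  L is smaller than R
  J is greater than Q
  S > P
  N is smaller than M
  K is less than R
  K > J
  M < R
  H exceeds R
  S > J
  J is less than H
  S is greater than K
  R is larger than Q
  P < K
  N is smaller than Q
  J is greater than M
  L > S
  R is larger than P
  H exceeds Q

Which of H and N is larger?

H

N < Q and Q < M give N < M.
Then M < J extends the chain to J.
Then J < K extends the chain to K.
With K < S: N < Q < M < J < K < S.
Then S < L extends the chain to L.
Then L < R extends the chain to R.
With R < H: N < Q < M < J < K < S < L < R < H.
So N < H; H is the larger of the two.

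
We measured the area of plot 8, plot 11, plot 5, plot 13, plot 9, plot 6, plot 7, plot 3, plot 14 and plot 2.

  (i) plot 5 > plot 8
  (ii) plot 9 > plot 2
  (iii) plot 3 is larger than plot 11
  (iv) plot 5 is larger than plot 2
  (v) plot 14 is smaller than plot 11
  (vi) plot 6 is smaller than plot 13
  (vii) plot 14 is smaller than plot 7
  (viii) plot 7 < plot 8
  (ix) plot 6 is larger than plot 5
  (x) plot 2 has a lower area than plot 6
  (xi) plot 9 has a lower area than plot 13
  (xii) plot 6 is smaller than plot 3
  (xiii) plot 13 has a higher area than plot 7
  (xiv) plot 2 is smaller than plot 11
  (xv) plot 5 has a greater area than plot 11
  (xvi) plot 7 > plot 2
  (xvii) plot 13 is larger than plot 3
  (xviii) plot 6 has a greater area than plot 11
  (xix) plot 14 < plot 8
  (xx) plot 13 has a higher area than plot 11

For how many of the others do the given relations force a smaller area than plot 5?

5

Directly below plot 5: plot 2, plot 11, plot 8.
One step further: plot 14, plot 7 (5 so far).
No other element is forced below plot 5 by the given relations, so the count is 5.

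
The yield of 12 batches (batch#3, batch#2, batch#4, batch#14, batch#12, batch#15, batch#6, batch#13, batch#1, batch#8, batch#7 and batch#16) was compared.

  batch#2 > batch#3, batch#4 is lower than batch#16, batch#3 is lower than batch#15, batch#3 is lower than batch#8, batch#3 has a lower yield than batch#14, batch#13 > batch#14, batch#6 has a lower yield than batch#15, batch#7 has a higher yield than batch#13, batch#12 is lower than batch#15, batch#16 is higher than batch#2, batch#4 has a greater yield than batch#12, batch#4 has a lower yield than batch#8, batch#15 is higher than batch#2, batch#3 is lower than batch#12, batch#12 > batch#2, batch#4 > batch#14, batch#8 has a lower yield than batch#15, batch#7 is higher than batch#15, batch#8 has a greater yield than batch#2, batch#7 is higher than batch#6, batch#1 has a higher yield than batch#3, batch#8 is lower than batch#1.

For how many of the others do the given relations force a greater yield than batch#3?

Directly above batch#3: batch#2, batch#14, batch#12, batch#8, batch#15, batch#1.
One step further: batch#4, batch#13, batch#16, batch#7 (10 so far).
No other element is forced above batch#3 by the given relations, so the count is 10.

10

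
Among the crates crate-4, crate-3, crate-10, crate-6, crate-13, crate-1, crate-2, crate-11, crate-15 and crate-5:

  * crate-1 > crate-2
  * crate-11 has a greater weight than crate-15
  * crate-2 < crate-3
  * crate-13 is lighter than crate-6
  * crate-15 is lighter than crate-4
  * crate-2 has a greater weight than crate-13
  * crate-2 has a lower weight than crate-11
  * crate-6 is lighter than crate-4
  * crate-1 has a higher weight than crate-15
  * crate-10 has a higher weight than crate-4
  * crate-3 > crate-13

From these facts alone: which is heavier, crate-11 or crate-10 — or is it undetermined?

Following every chain through crate-10: below crate-10 we get crate-13, crate-15, crate-6, crate-4.
crate-11 is not reached, and no chain runs the other way from crate-11 to crate-10.
So the given relations leave the order of crate-10 and crate-11 undetermined.

undetermined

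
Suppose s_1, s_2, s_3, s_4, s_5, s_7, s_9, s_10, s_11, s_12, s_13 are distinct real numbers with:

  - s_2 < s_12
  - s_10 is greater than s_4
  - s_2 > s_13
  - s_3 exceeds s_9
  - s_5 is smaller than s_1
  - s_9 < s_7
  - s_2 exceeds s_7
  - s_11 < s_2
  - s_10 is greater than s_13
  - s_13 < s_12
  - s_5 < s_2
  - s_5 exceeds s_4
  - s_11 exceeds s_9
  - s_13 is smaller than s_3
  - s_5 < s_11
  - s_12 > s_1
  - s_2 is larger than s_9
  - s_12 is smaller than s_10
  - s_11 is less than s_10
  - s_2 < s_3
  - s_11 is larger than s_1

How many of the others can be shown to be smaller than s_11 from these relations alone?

4

The elements the relations force below s_11 are s_4, s_5, s_9, s_1 — no chain reaches any other.
That is 4.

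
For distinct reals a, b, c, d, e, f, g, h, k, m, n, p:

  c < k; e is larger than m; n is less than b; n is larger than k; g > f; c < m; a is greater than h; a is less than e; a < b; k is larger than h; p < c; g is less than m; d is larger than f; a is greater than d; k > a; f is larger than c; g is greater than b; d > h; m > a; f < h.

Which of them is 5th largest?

n

Chaining the given pairs: p < c < f < h < d < a < k < n < b < g < m < e.
Counting 5 from the largest end gives n.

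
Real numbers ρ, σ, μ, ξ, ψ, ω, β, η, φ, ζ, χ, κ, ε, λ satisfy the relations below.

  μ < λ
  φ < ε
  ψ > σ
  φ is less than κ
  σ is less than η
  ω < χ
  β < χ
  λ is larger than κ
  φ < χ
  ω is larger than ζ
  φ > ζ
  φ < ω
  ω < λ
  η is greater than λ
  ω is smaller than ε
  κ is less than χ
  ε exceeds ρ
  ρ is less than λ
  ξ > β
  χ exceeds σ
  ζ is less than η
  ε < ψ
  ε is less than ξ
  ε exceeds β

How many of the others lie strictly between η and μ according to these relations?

Chaining upward from μ reaches: λ.
Chaining downward from η reaches: σ, ζ, φ, ω, κ, ρ, λ.
Strictly between μ and η are those in both lists: λ — 1 element.

1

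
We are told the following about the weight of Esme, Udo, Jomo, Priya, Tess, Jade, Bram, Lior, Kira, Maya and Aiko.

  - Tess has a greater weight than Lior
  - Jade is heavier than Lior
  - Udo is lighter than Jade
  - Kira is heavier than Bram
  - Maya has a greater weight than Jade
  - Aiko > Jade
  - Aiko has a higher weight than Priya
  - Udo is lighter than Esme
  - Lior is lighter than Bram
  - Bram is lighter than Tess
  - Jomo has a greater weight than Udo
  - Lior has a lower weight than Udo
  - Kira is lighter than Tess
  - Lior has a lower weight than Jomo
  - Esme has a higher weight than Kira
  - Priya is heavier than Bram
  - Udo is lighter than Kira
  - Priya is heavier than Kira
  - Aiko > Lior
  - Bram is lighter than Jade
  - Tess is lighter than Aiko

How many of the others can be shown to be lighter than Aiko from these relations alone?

7

The elements the relations force below Aiko are Lior, Udo, Bram, Kira, Tess, Jade, Priya — no chain reaches any other.
That is 7.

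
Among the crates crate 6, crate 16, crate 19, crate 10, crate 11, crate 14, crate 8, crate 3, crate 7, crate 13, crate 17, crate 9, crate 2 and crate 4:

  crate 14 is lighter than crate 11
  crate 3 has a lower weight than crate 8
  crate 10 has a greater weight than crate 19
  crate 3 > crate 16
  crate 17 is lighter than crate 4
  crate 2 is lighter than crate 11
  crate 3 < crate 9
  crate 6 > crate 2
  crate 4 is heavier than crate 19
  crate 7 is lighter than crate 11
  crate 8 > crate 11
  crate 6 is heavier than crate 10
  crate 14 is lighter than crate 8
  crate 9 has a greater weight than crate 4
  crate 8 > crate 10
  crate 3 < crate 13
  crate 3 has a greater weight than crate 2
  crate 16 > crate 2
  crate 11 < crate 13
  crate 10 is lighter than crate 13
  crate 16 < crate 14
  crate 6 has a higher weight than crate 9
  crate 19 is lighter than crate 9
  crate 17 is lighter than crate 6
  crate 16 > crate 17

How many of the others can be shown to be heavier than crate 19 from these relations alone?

6

The elements the relations force above crate 19 are crate 4, crate 10, crate 9, crate 6, crate 8, crate 13 — no chain reaches any other.
That is 6.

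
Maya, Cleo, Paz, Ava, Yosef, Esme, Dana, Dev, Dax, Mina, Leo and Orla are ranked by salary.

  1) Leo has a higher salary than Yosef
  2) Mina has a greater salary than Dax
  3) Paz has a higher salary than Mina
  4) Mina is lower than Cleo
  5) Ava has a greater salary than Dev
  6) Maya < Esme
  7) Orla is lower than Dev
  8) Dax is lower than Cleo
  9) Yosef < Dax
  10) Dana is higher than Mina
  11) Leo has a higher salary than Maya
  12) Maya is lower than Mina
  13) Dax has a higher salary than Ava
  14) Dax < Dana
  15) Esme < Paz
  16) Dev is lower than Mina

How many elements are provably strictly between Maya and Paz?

The relations place Maya below Paz. An element lies strictly between them when it is forced above Maya and also forced below Paz.
Above Maya: {Mina, Dana, Cleo, Esme, Leo}. Below Paz: {Orla, Dev, Yosef, Ava, Dax, Mina, Esme}.
Intersection: {Mina, Esme} — 2.

2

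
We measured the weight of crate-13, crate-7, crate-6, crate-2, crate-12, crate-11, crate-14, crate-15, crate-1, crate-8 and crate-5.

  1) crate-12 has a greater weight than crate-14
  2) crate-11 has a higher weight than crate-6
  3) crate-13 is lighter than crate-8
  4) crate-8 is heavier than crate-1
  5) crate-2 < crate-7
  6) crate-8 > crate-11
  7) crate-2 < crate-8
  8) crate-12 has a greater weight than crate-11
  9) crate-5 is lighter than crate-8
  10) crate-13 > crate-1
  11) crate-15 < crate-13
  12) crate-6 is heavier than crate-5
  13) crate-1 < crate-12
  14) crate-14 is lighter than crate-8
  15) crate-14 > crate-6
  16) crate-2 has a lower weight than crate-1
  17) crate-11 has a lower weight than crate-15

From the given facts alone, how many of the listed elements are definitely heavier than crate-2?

5

The elements the relations force above crate-2 are crate-1, crate-13, crate-8, crate-12, crate-7 — no chain reaches any other.
That is 5.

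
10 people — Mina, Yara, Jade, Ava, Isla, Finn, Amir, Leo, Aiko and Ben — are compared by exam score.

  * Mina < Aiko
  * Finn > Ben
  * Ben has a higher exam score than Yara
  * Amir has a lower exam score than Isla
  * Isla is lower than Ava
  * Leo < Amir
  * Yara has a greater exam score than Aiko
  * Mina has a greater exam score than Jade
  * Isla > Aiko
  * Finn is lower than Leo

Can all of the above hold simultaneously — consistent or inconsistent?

Every relation is compatible with Jade < Mina < Aiko < Yara < Ben < Finn < Leo < Amir < Isla < Ava; the set is consistent.

consistent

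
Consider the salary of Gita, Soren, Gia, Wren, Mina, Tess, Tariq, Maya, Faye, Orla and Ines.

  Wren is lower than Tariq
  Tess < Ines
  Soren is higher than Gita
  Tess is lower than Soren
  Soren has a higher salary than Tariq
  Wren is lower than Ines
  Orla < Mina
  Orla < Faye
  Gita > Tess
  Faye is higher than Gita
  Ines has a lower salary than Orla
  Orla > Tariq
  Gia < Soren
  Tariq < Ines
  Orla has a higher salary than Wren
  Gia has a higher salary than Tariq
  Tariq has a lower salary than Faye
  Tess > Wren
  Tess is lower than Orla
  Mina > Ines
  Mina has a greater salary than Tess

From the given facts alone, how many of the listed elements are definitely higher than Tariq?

6

The elements the relations force above Tariq are Ines, Orla, Gia, Faye, Mina, Soren — no chain reaches any other.
That is 6.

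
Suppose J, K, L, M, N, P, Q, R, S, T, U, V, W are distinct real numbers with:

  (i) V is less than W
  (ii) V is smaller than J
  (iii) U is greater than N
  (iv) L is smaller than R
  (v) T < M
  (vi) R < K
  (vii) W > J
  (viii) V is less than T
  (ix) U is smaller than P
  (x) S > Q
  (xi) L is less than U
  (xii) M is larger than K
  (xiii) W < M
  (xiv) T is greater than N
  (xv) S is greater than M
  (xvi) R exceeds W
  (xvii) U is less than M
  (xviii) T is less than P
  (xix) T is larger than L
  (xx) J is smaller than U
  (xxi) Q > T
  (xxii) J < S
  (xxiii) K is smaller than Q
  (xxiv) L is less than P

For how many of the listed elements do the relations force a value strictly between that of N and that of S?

Chaining upward from N reaches: T, U, P, Q, M.
Chaining downward from S reaches: V, L, T, J, U, W, R, K, Q, M.
Strictly between N and S are those in both lists: T, U, Q, M — 4 elements.

4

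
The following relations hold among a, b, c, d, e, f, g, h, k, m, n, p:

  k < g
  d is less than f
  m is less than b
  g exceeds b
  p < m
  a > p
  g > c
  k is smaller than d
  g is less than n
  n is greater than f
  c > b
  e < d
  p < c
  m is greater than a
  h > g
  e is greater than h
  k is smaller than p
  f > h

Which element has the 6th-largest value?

g

The consecutive relations fix a unique order: k < p < a < m < b < c < g < h < e < d < f < n.
The 6th largest is g.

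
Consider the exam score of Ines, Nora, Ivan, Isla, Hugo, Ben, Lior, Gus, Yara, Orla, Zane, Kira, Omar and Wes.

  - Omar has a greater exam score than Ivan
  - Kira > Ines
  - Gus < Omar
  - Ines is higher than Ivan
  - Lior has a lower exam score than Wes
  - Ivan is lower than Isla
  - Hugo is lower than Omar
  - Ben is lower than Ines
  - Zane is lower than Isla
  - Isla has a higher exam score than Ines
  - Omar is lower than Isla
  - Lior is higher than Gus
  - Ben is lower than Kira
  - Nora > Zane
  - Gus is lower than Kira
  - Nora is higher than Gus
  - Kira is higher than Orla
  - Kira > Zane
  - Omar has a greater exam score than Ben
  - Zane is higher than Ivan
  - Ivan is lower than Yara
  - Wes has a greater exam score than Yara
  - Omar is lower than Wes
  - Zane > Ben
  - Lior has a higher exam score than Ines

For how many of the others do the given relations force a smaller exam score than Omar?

The elements the relations force below Omar are Ben, Ivan, Gus, Hugo — no chain reaches any other.
That is 4.

4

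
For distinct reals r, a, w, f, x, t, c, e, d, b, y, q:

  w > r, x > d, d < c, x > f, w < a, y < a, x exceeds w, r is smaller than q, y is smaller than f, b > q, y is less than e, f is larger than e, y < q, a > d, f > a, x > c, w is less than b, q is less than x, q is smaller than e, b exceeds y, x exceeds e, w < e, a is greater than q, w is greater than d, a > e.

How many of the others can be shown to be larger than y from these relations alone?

Directly above y: q, e, a, b, f.
One step further: x (6 so far).
No other element is forced above y by the given relations, so the count is 6.

6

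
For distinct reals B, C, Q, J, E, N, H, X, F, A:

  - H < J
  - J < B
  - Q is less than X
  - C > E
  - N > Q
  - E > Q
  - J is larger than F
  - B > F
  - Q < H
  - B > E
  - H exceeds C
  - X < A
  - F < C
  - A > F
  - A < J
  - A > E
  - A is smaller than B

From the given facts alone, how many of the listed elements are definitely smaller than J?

From J the given relations immediately reach F, H, A.
From those, Q, E, X, C — 7 in total.
Nothing else is reachable below J; 7 in all.

7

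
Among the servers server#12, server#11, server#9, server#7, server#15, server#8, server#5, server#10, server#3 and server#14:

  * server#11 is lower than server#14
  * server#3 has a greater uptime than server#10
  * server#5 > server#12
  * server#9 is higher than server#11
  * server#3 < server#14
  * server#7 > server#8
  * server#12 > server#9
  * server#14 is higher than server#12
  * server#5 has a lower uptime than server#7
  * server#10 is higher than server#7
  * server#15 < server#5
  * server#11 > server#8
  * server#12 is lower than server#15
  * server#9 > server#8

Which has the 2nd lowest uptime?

The consecutive relations fix a unique order: server#8 < server#11 < server#9 < server#12 < server#15 < server#5 < server#7 < server#10 < server#3 < server#14.
Counting 2 from the smallest end gives server#11.

server#11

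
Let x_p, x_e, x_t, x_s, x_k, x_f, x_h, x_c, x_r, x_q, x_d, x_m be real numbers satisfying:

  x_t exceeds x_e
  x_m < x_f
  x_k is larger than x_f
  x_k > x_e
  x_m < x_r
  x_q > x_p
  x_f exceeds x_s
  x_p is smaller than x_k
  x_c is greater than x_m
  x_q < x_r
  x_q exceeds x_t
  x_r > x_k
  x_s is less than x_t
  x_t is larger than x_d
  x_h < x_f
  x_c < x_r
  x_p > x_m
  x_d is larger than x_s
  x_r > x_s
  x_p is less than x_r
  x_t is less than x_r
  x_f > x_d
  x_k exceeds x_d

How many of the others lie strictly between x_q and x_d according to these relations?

Chaining upward from x_d reaches: x_f, x_k, x_t, x_r.
Chaining downward from x_q reaches: x_s, x_m, x_p, x_e, x_t.
Strictly between x_d and x_q are those in both lists: x_t — 1 element.

1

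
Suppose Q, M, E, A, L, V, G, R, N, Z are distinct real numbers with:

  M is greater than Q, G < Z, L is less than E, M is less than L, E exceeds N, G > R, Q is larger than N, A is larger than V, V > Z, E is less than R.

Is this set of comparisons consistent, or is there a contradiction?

The single ordering N < Q < M < L < E < R < G < Z < V < A satisfies every listed relation, so no contradiction arises.

consistent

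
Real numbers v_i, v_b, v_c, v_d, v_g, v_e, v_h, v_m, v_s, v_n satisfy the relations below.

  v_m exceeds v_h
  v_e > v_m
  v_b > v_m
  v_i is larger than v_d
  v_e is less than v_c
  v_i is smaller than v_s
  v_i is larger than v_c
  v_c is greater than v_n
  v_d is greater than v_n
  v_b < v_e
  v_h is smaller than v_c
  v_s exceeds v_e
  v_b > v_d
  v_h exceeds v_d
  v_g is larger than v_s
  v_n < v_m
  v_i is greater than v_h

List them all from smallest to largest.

v_n < v_d < v_h < v_m < v_b < v_e < v_c < v_i < v_s < v_g

The consecutive links are each given: v_n < v_d; v_d < v_h; v_h < v_m; v_m < v_b; v_b < v_e; v_e < v_c; v_c < v_i; v_i < v_s; v_s < v_g.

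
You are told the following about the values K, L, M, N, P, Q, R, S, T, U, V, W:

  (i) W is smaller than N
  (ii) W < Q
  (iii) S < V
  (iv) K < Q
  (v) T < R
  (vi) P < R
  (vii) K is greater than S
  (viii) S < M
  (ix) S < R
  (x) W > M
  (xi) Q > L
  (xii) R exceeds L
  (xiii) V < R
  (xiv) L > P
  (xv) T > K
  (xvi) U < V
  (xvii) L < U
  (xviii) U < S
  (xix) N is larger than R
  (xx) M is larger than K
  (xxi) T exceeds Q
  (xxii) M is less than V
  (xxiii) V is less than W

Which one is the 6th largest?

Chaining the given pairs: P < L < U < S < K < M < V < W < Q < T < R < N.
The 6th largest is V.

V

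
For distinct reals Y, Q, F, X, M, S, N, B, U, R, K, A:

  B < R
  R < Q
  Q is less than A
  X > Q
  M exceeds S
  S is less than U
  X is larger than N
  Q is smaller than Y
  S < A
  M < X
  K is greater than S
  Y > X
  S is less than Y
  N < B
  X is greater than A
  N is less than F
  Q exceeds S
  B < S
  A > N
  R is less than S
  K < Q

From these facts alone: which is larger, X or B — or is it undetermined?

X

Link the given pairs in sequence: B < R; R < S; S < K; K < Q; Q < A; A < X.
Chaining these gives B < R < S < K < Q < A < X.
So X is larger.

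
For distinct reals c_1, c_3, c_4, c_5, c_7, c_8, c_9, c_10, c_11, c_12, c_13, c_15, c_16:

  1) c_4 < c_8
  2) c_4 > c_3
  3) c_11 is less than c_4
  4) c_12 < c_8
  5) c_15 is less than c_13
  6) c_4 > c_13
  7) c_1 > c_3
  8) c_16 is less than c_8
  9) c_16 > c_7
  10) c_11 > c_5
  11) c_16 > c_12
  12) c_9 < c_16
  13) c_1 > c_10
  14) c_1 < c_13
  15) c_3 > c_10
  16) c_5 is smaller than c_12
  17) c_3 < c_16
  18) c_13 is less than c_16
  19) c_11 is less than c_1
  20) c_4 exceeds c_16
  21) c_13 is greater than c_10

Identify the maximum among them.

Chaining downward from c_8: directly below it, c_12, c_16, c_4; then c_7, c_5, c_11, c_3, c_13, c_9; then c_15, c_10, c_1.
That covers every other element, and nothing is given above c_8, so c_8 is the maximum.

c_8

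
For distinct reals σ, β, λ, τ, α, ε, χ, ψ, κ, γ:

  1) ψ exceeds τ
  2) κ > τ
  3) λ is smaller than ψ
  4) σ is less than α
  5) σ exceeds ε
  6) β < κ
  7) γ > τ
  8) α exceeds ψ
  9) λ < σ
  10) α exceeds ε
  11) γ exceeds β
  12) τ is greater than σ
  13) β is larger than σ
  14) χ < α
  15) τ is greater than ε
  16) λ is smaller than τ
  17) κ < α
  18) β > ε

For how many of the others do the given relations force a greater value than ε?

Directly above ε: σ, β, τ, α.
One step further: ψ, κ, γ (7 so far).
Nothing else is reachable above ε; 7 in all.

7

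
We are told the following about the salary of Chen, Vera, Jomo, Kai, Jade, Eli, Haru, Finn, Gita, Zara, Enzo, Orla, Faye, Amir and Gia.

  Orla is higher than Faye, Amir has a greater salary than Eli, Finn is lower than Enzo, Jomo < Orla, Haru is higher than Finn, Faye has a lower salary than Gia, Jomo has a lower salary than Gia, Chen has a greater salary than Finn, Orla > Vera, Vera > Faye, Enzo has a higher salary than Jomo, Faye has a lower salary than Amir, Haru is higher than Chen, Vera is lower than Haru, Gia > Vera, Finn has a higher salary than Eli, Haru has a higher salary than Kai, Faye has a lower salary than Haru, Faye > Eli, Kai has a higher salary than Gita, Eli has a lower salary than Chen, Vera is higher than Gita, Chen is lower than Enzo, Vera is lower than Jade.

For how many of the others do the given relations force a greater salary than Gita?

Directly above Gita: Vera, Kai.
One step further: Haru, Orla, Jade, Gia (6 so far).
No other element is forced above Gita by the given relations, so the count is 6.

6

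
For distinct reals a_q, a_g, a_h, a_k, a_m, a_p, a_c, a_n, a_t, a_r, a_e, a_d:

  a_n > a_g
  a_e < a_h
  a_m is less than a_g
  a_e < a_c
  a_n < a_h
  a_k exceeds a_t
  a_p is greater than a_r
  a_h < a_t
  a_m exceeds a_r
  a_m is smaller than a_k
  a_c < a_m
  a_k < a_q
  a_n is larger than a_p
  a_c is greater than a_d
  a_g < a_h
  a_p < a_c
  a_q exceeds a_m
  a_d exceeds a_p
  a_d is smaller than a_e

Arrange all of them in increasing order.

The consecutive links are each given: a_r < a_p; a_p < a_d; a_d < a_e; a_e < a_c; a_c < a_m; a_m < a_g; a_g < a_n; a_n < a_h; a_h < a_t; a_t < a_k; a_k < a_q.

a_r < a_p < a_d < a_e < a_c < a_m < a_g < a_n < a_h < a_t < a_k < a_q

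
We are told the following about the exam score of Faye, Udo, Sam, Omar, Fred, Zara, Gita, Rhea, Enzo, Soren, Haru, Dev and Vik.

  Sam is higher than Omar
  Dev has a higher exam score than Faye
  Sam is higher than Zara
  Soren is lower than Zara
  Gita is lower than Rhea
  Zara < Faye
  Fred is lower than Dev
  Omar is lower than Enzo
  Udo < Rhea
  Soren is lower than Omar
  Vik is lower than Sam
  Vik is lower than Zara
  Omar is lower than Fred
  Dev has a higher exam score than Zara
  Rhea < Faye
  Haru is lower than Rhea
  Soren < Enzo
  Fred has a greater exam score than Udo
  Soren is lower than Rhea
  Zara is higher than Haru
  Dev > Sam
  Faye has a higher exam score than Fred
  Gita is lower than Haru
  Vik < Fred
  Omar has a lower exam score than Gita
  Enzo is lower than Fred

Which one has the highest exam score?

Dev

Soren is not greatest since Soren < Omar; Omar is not greatest since Omar < Enzo; Gita is not greatest since Gita < Rhea; Haru is not greatest since Haru < Zara; Vik is not greatest since Vik < Fred; Udo is not greatest since Udo < Rhea; Enzo is not greatest since Enzo < Fred; Zara is not greatest since Zara < Dev; Sam is not greatest since Sam < Dev; Fred is not greatest since Fred < Faye; Rhea is not greatest since Rhea < Faye; Faye is not greatest since Faye < Dev.
Only Dev has nothing above it, so Dev is the highest exam score.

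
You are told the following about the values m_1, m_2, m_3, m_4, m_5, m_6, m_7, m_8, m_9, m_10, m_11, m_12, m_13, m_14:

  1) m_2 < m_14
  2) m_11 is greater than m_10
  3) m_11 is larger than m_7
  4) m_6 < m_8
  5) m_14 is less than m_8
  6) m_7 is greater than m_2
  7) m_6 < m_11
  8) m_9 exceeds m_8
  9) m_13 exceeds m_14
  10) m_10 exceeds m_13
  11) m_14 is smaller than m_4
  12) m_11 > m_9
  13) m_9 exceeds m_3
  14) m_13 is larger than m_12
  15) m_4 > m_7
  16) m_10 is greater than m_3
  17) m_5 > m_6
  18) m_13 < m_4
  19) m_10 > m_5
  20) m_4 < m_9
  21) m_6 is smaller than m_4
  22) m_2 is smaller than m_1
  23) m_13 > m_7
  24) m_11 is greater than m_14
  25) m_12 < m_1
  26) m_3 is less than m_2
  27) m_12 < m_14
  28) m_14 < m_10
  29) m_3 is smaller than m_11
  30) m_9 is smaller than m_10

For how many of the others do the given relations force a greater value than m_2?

9

The elements the relations force above m_2 are m_7, m_14, m_13, m_8, m_4, m_1, m_9, m_10, m_11 — no chain reaches any other.
That is 9.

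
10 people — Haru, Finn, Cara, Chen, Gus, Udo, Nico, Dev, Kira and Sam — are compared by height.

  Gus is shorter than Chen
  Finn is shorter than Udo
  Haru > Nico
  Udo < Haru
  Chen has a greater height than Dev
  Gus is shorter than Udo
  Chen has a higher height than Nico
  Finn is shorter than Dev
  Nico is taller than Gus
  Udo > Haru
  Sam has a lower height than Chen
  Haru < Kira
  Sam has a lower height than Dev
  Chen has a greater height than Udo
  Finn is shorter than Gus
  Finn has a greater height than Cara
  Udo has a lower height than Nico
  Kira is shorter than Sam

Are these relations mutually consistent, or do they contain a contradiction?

We have Haru < Udo stated directly, yet also Udo < Nico < Haru by chaining the others — so Udo < Haru. Contradiction.

inconsistent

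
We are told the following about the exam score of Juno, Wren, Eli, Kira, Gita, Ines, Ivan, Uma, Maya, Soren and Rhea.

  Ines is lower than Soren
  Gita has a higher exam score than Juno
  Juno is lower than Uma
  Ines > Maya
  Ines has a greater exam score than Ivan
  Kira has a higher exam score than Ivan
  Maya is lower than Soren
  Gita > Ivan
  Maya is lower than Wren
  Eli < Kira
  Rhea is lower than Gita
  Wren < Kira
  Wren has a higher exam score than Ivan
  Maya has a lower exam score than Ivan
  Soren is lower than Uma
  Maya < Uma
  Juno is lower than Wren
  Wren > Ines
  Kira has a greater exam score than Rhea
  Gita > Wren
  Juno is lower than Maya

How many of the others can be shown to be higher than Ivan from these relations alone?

6

The elements the relations force above Ivan are Ines, Wren, Soren, Gita, Uma, Kira — no chain reaches any other.
That is 6.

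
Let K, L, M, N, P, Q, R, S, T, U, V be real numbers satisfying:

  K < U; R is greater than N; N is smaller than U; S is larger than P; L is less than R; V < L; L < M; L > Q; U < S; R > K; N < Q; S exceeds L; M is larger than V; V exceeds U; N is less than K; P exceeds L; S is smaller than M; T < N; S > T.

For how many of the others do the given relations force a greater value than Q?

5

Directly above Q: L.
One step further: P, S, R, M (5 so far).
Nothing else is reachable above Q; 5 in all.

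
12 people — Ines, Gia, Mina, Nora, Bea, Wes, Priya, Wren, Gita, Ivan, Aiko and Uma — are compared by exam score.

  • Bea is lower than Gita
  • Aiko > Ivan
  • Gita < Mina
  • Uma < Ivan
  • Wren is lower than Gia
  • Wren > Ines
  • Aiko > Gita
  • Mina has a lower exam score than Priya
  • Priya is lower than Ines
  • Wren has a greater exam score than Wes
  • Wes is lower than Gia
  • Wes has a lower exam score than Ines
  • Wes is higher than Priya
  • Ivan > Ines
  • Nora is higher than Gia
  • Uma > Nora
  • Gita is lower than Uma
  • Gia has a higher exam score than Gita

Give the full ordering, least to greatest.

Bea < Gita < Mina < Priya < Wes < Ines < Wren < Gia < Nora < Uma < Ivan < Aiko

Nothing is placed below Bea, so it is least; from there Bea < Gita; Gita < Mina; Mina < Priya; Priya < Wes; Wes < Ines; Ines < Wren; Wren < Gia; Gia < Nora; Nora < Uma; Uma < Ivan; Ivan < Aiko, each given directly.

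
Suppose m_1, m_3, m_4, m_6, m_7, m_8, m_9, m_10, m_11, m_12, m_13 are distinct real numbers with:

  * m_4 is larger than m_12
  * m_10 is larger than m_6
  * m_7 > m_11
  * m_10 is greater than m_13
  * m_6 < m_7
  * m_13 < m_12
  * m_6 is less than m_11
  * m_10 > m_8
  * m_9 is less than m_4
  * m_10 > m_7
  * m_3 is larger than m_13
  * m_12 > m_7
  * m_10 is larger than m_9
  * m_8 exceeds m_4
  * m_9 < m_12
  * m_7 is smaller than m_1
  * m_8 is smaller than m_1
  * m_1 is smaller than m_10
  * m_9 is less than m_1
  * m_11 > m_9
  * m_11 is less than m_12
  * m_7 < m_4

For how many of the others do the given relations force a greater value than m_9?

7

Directly above m_9: m_11, m_12, m_4, m_1, m_10.
One step further: m_7, m_8 (7 so far).
No other element is forced above m_9 by the given relations, so the count is 7.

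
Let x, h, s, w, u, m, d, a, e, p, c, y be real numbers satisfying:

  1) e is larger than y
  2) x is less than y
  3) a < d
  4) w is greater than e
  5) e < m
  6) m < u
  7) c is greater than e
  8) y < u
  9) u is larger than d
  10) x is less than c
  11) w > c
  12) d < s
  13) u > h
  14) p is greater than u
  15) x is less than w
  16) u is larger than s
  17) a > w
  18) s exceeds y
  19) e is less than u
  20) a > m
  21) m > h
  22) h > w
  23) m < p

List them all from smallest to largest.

x < y < e < c < w < h < m < a < d < s < u < p

Each adjacent pair is fixed by a given relation: x < y; y < e; e < c; c < w; w < h; h < m; m < a; a < d; d < s; s < u; u < p. Chaining them end to end gives the full order.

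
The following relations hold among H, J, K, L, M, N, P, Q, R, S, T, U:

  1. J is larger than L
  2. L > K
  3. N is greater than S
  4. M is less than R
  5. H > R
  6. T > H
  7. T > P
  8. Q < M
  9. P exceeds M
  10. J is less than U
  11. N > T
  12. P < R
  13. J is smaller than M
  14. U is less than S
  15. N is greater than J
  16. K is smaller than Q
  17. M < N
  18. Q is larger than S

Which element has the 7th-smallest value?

Chaining the given pairs: K < L < J < U < S < Q < M < P < R < H < T < N.
Counting 7 from the smallest end gives M.

M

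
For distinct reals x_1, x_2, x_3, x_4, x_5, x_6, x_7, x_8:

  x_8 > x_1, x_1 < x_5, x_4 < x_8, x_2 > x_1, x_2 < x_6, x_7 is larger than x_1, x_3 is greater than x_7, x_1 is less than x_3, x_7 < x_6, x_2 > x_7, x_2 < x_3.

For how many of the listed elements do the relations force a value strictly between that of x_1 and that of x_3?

Chaining upward from x_1 reaches: x_7, x_2, x_5, x_6, x_8.
Chaining downward from x_3 reaches: x_7, x_2.
Strictly between x_1 and x_3 are those in both lists: x_7, x_2 — 2 elements.

2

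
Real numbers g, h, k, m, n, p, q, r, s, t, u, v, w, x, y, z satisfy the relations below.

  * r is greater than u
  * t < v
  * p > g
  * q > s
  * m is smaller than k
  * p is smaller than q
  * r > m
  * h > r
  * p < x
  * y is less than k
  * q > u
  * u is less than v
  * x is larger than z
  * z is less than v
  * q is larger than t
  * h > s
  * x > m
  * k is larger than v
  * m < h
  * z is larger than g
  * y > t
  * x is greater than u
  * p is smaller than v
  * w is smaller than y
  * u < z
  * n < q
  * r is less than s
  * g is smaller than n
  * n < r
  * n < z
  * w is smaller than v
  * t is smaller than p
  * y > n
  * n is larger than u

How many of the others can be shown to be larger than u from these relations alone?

10

Directly above u: n, z, r, v, x, q.
One step further: s, y, k, h (10 so far).
No other element is forced above u by the given relations, so the count is 10.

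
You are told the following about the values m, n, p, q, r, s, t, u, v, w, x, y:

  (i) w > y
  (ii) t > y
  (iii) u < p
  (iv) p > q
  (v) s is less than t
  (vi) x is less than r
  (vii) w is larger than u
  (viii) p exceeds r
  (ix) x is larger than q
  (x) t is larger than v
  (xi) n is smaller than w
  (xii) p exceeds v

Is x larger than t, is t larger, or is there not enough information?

Following every chain through x: above x we get r, p; below x we get q.
t is not reached, and no chain runs the other way from t to x.
So the given relations leave the order of x and t undetermined.

undetermined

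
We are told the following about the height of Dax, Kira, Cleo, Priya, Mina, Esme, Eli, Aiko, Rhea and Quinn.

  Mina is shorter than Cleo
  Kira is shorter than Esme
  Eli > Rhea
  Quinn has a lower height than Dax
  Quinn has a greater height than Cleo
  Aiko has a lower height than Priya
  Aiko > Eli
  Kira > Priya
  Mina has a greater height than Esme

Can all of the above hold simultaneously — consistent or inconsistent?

The single ordering Rhea < Eli < Aiko < Priya < Kira < Esme < Mina < Cleo < Quinn < Dax satisfies every listed relation, so no contradiction arises.

consistent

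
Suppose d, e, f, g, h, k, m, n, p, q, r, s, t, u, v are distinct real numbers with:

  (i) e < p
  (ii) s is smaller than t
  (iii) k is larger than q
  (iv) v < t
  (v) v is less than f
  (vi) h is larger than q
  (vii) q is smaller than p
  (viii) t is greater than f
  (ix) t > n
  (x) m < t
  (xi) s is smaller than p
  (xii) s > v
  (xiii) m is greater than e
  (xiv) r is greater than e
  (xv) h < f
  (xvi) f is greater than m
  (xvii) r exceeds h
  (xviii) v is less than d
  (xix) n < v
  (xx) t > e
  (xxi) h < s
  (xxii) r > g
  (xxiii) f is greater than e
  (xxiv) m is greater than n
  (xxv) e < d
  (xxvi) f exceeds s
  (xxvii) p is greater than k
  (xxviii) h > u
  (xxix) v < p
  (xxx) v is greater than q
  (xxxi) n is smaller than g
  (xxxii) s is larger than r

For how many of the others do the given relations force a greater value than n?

9

The elements the relations force above n are v, m, g, r, s, f, d, p, t — no chain reaches any other.
That is 9.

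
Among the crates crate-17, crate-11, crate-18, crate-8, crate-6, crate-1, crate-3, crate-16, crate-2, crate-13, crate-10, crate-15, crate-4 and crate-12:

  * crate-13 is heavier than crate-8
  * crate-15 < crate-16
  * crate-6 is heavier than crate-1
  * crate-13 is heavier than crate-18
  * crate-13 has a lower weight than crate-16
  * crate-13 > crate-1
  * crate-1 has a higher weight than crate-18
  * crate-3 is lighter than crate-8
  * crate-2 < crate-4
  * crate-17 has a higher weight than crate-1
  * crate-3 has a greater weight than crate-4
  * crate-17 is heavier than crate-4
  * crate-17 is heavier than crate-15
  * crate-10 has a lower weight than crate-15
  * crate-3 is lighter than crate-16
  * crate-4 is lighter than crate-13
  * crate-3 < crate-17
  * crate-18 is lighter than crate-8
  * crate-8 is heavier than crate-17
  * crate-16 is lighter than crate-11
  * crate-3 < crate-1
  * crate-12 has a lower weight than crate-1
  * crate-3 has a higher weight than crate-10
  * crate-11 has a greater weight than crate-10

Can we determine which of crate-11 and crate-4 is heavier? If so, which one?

Following the relations from crate-4: crate-4 < crate-3 < crate-1 < crate-17 < crate-8 < crate-13 < crate-16 < crate-11.
So crate-11 is heavier.

crate-11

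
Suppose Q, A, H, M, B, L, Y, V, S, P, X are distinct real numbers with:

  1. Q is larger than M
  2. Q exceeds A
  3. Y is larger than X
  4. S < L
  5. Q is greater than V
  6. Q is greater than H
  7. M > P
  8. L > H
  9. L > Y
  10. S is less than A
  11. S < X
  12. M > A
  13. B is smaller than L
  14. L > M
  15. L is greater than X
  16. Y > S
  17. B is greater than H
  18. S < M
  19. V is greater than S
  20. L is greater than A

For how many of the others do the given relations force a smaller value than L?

Directly below L: S, X, A, H, M, Y, B.
One step further: P (8 so far).
Nothing else is reachable below L; 8 in all.

8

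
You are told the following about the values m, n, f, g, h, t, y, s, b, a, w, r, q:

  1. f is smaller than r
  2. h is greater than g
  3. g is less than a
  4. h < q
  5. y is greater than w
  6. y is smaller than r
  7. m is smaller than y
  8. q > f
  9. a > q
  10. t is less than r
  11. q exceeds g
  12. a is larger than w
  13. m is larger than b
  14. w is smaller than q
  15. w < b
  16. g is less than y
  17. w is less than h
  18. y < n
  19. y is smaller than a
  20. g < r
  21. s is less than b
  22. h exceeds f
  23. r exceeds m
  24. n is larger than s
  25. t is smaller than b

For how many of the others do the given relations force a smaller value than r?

8

From r the given relations immediately reach t, g, f, m, y.
From those, w, b — 7 in total.
From those, s — 8 in total.
No other element is forced below r by the given relations, so the count is 8.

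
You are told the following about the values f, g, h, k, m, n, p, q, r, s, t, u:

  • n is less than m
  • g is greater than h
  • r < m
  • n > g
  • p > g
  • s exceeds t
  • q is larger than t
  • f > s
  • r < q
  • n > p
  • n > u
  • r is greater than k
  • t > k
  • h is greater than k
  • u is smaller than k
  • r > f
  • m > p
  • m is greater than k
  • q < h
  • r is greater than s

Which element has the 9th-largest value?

s

The consecutive relations fix a unique order: u < k < t < s < f < r < q < h < g < p < n < m.
Counting 9 from the largest end gives s.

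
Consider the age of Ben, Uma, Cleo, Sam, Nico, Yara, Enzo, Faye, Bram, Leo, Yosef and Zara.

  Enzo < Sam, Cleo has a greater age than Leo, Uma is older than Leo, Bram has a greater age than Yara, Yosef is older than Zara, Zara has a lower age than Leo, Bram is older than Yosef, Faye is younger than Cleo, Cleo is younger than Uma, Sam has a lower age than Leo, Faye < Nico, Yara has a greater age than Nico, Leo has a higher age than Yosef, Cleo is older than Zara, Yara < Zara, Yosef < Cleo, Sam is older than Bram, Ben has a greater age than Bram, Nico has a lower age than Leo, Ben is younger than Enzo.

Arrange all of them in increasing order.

Each adjacent pair is fixed by a given relation: Faye < Nico; Nico < Yara; Yara < Zara; Zara < Yosef; Yosef < Bram; Bram < Ben; Ben < Enzo; Enzo < Sam; Sam < Leo; Leo < Cleo; Cleo < Uma. Chaining them end to end gives the full order.

Faye < Nico < Yara < Zara < Yosef < Bram < Ben < Enzo < Sam < Leo < Cleo < Uma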